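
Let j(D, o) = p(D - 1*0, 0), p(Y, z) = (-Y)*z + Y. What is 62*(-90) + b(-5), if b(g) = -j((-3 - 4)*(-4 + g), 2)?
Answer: -5643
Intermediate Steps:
p(Y, z) = Y - Y*z (p(Y, z) = -Y*z + Y = Y - Y*z)
j(D, o) = D (j(D, o) = (D - 1*0)*(1 - 1*0) = (D + 0)*(1 + 0) = D*1 = D)
b(g) = -28 + 7*g (b(g) = -(-3 - 4)*(-4 + g) = -(-7)*(-4 + g) = -(28 - 7*g) = -28 + 7*g)
62*(-90) + b(-5) = 62*(-90) + (-28 + 7*(-5)) = -5580 + (-28 - 35) = -5580 - 63 = -5643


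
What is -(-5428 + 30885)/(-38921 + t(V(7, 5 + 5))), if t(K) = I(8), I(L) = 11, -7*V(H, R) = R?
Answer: 25457/38910 ≈ 0.65425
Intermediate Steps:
V(H, R) = -R/7
t(K) = 11
-(-5428 + 30885)/(-38921 + t(V(7, 5 + 5))) = -(-5428 + 30885)/(-38921 + 11) = -25457/(-38910) = -25457*(-1)/38910 = -1*(-25457/38910) = 25457/38910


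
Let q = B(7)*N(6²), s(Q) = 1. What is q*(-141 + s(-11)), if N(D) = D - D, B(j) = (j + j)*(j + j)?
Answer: 0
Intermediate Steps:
B(j) = 4*j² (B(j) = (2*j)*(2*j) = 4*j²)
N(D) = 0
q = 0 (q = (4*7²)*0 = (4*49)*0 = 196*0 = 0)
q*(-141 + s(-11)) = 0*(-141 + 1) = 0*(-140) = 0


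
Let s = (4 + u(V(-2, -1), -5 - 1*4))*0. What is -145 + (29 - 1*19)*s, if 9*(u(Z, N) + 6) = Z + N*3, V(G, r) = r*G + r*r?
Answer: -145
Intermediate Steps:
V(G, r) = r² + G*r (V(G, r) = G*r + r² = r² + G*r)
u(Z, N) = -6 + N/3 + Z/9 (u(Z, N) = -6 + (Z + N*3)/9 = -6 + (Z + 3*N)/9 = -6 + (N/3 + Z/9) = -6 + N/3 + Z/9)
s = 0 (s = (4 + (-6 + (-5 - 1*4)/3 + (-(-2 - 1))/9))*0 = (4 + (-6 + (-5 - 4)/3 + (-1*(-3))/9))*0 = (4 + (-6 + (⅓)*(-9) + (⅑)*3))*0 = (4 + (-6 - 3 + ⅓))*0 = (4 - 26/3)*0 = -14/3*0 = 0)
-145 + (29 - 1*19)*s = -145 + (29 - 1*19)*0 = -145 + (29 - 19)*0 = -145 + 10*0 = -145 + 0 = -145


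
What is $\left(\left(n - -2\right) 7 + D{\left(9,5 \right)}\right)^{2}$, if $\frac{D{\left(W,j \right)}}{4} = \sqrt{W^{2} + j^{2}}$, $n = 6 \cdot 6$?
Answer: $72452 + 2128 \sqrt{106} \approx 94361.0$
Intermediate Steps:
$n = 36$
$D{\left(W,j \right)} = 4 \sqrt{W^{2} + j^{2}}$
$\left(\left(n - -2\right) 7 + D{\left(9,5 \right)}\right)^{2} = \left(\left(36 - -2\right) 7 + 4 \sqrt{9^{2} + 5^{2}}\right)^{2} = \left(\left(36 + \left(-3 + 5\right)\right) 7 + 4 \sqrt{81 + 25}\right)^{2} = \left(\left(36 + 2\right) 7 + 4 \sqrt{106}\right)^{2} = \left(38 \cdot 7 + 4 \sqrt{106}\right)^{2} = \left(266 + 4 \sqrt{106}\right)^{2}$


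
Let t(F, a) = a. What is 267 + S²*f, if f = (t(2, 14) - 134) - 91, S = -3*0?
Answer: 267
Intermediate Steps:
S = 0
f = -211 (f = (14 - 134) - 91 = -120 - 91 = -211)
267 + S²*f = 267 + 0²*(-211) = 267 + 0*(-211) = 267 + 0 = 267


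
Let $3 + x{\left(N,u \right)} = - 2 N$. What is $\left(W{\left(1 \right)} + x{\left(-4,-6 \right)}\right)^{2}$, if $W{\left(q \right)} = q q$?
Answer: $36$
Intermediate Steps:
$W{\left(q \right)} = q^{2}$
$x{\left(N,u \right)} = -3 - 2 N$
$\left(W{\left(1 \right)} + x{\left(-4,-6 \right)}\right)^{2} = \left(1^{2} - -5\right)^{2} = \left(1 + \left(-3 + 8\right)\right)^{2} = \left(1 + 5\right)^{2} = 6^{2} = 36$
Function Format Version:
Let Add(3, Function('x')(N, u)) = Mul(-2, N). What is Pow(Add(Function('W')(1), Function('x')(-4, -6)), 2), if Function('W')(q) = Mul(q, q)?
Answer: 36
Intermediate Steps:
Function('W')(q) = Pow(q, 2)
Function('x')(N, u) = Add(-3, Mul(-2, N))
Pow(Add(Function('W')(1), Function('x')(-4, -6)), 2) = Pow(Add(Pow(1, 2), Add(-3, Mul(-2, -4))), 2) = Pow(Add(1, Add(-3, 8)), 2) = Pow(Add(1, 5), 2) = Pow(6, 2) = 36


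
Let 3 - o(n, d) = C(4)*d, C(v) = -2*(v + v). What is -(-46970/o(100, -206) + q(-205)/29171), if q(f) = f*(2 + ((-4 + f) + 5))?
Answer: -1506525000/96060103 ≈ -15.683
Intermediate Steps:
C(v) = -4*v
o(n, d) = 3 + 16*d (o(n, d) = 3 - (-4*4)*d = 3 - (-16)*d = 3 + 16*d)
q(f) = f*(3 + f) (q(f) = f*(2 + (1 + f)) = f*(3 + f))
-(-46970/o(100, -206) + q(-205)/29171) = -(-46970/(3 + 16*(-206)) - 205*(3 - 205)/29171) = -(-46970/(3 - 3296) - 205*(-202)*(1/29171)) = -(-46970/(-3293) + 41410*(1/29171)) = -(-46970*(-1/3293) + 41410/29171) = -(46970/3293 + 41410/29171) = -1*1506525000/96060103 = -1506525000/96060103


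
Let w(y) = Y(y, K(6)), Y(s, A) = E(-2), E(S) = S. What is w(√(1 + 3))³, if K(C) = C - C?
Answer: -8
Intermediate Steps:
K(C) = 0
Y(s, A) = -2
w(y) = -2
w(√(1 + 3))³ = (-2)³ = -8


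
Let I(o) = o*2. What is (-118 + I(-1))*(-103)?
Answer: 12360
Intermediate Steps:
I(o) = 2*o
(-118 + I(-1))*(-103) = (-118 + 2*(-1))*(-103) = (-118 - 2)*(-103) = -120*(-103) = 12360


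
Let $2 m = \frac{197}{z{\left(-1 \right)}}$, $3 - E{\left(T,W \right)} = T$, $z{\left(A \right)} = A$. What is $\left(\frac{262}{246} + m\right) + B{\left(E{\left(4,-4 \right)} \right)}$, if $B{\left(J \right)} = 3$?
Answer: $- \frac{23231}{246} \approx -94.435$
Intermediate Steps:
$E{\left(T,W \right)} = 3 - T$
$m = - \frac{197}{2}$ ($m = \frac{197 \frac{1}{-1}}{2} = \frac{197 \left(-1\right)}{2} = \frac{1}{2} \left(-197\right) = - \frac{197}{2} \approx -98.5$)
$\left(\frac{262}{246} + m\right) + B{\left(E{\left(4,-4 \right)} \right)} = \left(\frac{262}{246} - \frac{197}{2}\right) + 3 = \left(262 \cdot \frac{1}{246} - \frac{197}{2}\right) + 3 = \left(\frac{131}{123} - \frac{197}{2}\right) + 3 = - \frac{23969}{246} + 3 = - \frac{23231}{246}$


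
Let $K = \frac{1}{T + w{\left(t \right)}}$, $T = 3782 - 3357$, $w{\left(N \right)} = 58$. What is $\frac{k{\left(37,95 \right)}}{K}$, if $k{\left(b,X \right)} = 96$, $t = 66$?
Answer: $46368$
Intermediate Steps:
$T = 425$ ($T = 3782 - 3357 = 425$)
$K = \frac{1}{483}$ ($K = \frac{1}{425 + 58} = \frac{1}{483} \approx 0.0020704$)
$\frac{k{\left(37,95 \right)}}{K} = 96 \frac{1}{\frac{1}{483}} = 96 \cdot 483 = 46368$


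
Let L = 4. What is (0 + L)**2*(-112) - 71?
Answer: -1863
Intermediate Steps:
(0 + L)**2*(-112) - 71 = (0 + 4)**2*(-112) - 71 = 4**2*(-112) - 71 = 16*(-112) - 71 = -1792 - 71 = -1863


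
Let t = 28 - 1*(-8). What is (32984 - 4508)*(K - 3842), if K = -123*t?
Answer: -235496520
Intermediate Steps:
t = 36 (t = 28 + 8 = 36)
K = -4428 (K = -123*36 = -4428)
(32984 - 4508)*(K - 3842) = (32984 - 4508)*(-4428 - 3842) = 28476*(-8270) = -235496520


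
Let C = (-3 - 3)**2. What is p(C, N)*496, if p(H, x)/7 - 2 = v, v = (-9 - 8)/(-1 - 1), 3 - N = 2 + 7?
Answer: 36456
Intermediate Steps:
N = -6 (N = 3 - (2 + 7) = 3 - 1*9 = 3 - 9 = -6)
C = 36 (C = (-6)**2 = 36)
v = 17/2 (v = -17/(-2) = -17*(-1/2) = 17/2 ≈ 8.5000)
p(H, x) = 147/2 (p(H, x) = 14 + 7*(17/2) = 14 + 119/2 = 147/2)
p(C, N)*496 = (147/2)*496 = 36456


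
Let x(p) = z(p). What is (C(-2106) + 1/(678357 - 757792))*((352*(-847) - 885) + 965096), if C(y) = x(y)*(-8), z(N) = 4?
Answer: -1693089694707/79435 ≈ -2.1314e+7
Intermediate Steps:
x(p) = 4
C(y) = -32 (C(y) = 4*(-8) = -32)
(C(-2106) + 1/(678357 - 757792))*((352*(-847) - 885) + 965096) = (-32 + 1/(678357 - 757792))*((352*(-847) - 885) + 965096) = (-32 + 1/(-79435))*((-298144 - 885) + 965096) = (-32 - 1/79435)*(-299029 + 965096) = -2541921/79435*666067 = -1693089694707/79435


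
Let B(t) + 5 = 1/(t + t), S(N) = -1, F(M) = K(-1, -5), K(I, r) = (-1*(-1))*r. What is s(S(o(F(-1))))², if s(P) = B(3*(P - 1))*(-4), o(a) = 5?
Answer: 3721/9 ≈ 413.44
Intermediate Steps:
K(I, r) = r (K(I, r) = 1*r = r)
F(M) = -5
B(t) = -5 + 1/(2*t) (B(t) = -5 + 1/(t + t) = -5 + 1/(2*t))
s(P) = 20 - 2/(-3 + 3*P) (s(P) = (-5 + 1/(2*((3*(P - 1)))))*(-4) = (-5 + 1/(2*((3*(-1 + P)))))*(-4) = (-5 + 1/(2*(-3 + 3*P)))*(-4) = 20 - 2/(-3 + 3*P))
s(S(o(F(-1))))² = (2*(-31 + 30*(-1))/(3*(-1 - 1)))² = ((⅔)*(-31 - 30)/(-2))² = ((⅔)*(-½)*(-61))² = (61/3)² = 3721/9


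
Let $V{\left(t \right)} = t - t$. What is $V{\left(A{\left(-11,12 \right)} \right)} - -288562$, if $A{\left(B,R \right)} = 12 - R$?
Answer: $288562$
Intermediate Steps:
$V{\left(t \right)} = 0$
$V{\left(A{\left(-11,12 \right)} \right)} - -288562 = 0 - -288562 = 0 + 288562 = 288562$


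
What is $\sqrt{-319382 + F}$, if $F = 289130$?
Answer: $2 i \sqrt{7563} \approx 173.93 i$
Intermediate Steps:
$\sqrt{-319382 + F} = \sqrt{-319382 + 289130} = \sqrt{-30252} = 2 i \sqrt{7563}$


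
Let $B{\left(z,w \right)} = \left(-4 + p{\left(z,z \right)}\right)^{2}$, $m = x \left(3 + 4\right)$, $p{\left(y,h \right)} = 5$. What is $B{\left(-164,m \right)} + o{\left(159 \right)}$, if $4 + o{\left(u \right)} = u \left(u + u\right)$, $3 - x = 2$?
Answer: $50559$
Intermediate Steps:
$x = 1$ ($x = 3 - 2 = 1$)
$o{\left(u \right)} = -4 + 2 u^{2}$ ($o{\left(u \right)} = -4 + u \left(u + u\right) = -4 + u 2 u = -4 + 2 u^{2}$)
$m = 7$ ($m = 1 \left(3 + 4\right) = 1 \cdot 7 = 7$)
$B{\left(z,w \right)} = 1$ ($B{\left(z,w \right)} = \left(-4 + 5\right)^{2} = 1^{2} = 1$)
$B{\left(-164,m \right)} + o{\left(159 \right)} = 1 - \left(4 - 2 \cdot 159^{2}\right) = 1 + \left(-4 + 2 \cdot 25281\right) = 1 + \left(-4 + 50562\right) = 1 + 50558 = 50559$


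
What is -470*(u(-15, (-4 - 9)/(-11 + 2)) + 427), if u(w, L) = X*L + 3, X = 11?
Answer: -1886110/9 ≈ -2.0957e+5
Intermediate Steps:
u(w, L) = 3 + 11*L (u(w, L) = 11*L + 3 = 3 + 11*L)
-470*(u(-15, (-4 - 9)/(-11 + 2)) + 427) = -470*((3 + 11*((-4 - 9)/(-11 + 2))) + 427) = -470*((3 + 11*(-13/(-9))) + 427) = -470*((3 + 11*(-13*(-⅑))) + 427) = -470*((3 + 11*(13/9)) + 427) = -470*((3 + 143/9) + 427) = -470*(170/9 + 427) = -470*4013/9 = -1886110/9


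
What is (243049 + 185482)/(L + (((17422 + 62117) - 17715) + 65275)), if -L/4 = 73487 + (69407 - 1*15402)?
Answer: -428531/382869 ≈ -1.1193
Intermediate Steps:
L = -509968 (L = -4*(73487 + (69407 - 1*15402)) = -4*(73487 + (69407 - 15402)) = -4*(73487 + 54005) = -4*127492 = -509968)
(243049 + 185482)/(L + (((17422 + 62117) - 17715) + 65275)) = (243049 + 185482)/(-509968 + (((17422 + 62117) - 17715) + 65275)) = 428531/(-509968 + ((79539 - 17715) + 65275)) = 428531/(-509968 + (61824 + 65275)) = 428531/(-509968 + 127099) = 428531/(-382869) = 428531*(-1/382869) = -428531/382869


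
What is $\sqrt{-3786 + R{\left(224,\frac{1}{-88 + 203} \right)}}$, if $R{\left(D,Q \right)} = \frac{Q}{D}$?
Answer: $\frac{i \sqrt{157019047990}}{6440} \approx 61.53 i$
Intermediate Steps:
$\sqrt{-3786 + R{\left(224,\frac{1}{-88 + 203} \right)}} = \sqrt{-3786 + \frac{1}{\left(-88 + 203\right) 224}} = \sqrt{-3786 + \frac{1}{115} \cdot \frac{1}{224}} = \sqrt{-3786 + \frac{1}{25760}} = \sqrt{- \frac{97527359}{25760}} = \frac{i \sqrt{157019047990}}{6440}$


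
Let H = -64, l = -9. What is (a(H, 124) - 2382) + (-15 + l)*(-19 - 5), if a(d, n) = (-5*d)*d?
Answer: -22286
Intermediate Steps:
a(d, n) = -5*d**2
(a(H, 124) - 2382) + (-15 + l)*(-19 - 5) = (-5*(-64)**2 - 2382) + (-15 - 9)*(-19 - 5) = (-5*4096 - 2382) - 24*(-24) = (-20480 - 2382) + 576 = -22862 + 576 = -22286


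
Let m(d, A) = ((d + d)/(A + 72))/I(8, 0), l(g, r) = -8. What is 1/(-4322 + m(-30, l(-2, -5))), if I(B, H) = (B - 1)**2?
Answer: -784/3388463 ≈ -0.00023137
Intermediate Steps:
I(B, H) = (-1 + B)**2
m(d, A) = 2*d/(49*(72 + A)) (m(d, A) = ((d + d)/(A + 72))/((-1 + 8)**2) = ((2*d)/(72 + A))/(7**2) = (2*d/(72 + A))/49 = (2*d/(72 + A))*(1/49) = 2*d/(49*(72 + A)))
1/(-4322 + m(-30, l(-2, -5))) = 1/(-4322 + (2/49)*(-30)/(72 - 8)) = 1/(-4322 + (2/49)*(-30)/64) = 1/(-4322 + (2/49)*(-30)*(1/64)) = 1/(-4322 - 15/784) = 1/(-3388463/784) = -784/3388463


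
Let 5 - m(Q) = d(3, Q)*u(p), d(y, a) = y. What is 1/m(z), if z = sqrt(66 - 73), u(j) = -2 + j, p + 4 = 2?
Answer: 1/17 ≈ 0.058824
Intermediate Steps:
p = -2 (p = -4 + 2 = -2)
z = I*sqrt(7) (z = sqrt(-7) = I*sqrt(7) ≈ 2.6458*I)
m(Q) = 17 (m(Q) = 5 - 3*(-2 - 2) = 5 - 3*(-4) = 5 - 1*(-12) = 5 + 12 = 17)
1/m(z) = 1/17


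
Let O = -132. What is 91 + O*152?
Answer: -19973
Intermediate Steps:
91 + O*152 = 91 - 132*152 = 91 - 20064 = -19973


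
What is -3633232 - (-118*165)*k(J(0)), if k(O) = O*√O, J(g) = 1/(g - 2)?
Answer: -3633232 - 9735*I*√2/2 ≈ -3.6332e+6 - 6883.7*I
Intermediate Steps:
J(g) = 1/(-2 + g)
k(O) = O^(3/2)
-3633232 - (-118*165)*k(J(0)) = -3633232 - (-118*165)*(1/(-2 + 0))^(3/2) = -3633232 - (-19470)*(1/(-2))^(3/2) = -3633232 - (-19470)*(-½)^(3/2) = -3633232 - (-19470)*(-I*√2/4) = -3633232 - 9735*I*√2/2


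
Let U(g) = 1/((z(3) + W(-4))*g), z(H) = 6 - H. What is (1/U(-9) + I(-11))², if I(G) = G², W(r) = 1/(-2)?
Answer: 38809/4 ≈ 9702.3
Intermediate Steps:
W(r) = -½ (W(r) = 1*(-½) = -½)
U(g) = 2/(5*g) (U(g) = 1/(((6 - 1*3) - ½)*g) = 1/(((6 - 3) - ½)*g) = 1/((3 - ½)*g) = 1/((5/2)*g) = 2/(5*g))
(1/U(-9) + I(-11))² = (1/((⅖)/(-9)) + (-11)²)² = (1/((⅖)*(-⅑)) + 121)² = (1/(-2/45) + 121)² = (-45/2 + 121)² = (197/2)² = 38809/4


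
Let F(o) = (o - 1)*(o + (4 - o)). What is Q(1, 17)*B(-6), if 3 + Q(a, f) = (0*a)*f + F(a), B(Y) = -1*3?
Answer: 9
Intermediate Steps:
F(o) = -4 + 4*o (F(o) = (-1 + o)*4 = -4 + 4*o)
B(Y) = -3
Q(a, f) = -7 + 4*a (Q(a, f) = -3 + ((0*a)*f + (-4 + 4*a)) = -3 + (0*f + (-4 + 4*a)) = -3 + (0 + (-4 + 4*a)) = -3 + (-4 + 4*a) = -7 + 4*a)
Q(1, 17)*B(-6) = (-7 + 4*1)*(-3) = (-7 + 4)*(-3) = -3*(-3) = 9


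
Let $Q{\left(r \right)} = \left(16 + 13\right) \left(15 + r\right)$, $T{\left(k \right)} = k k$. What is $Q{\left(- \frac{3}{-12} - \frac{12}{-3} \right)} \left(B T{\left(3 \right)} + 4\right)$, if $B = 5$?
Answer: $\frac{109417}{4} \approx 27354.0$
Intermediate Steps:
$T{\left(k \right)} = k^{2}$
$Q{\left(r \right)} = 435 + 29 r$ ($Q{\left(r \right)} = 29 \left(15 + r\right) = 435 + 29 r$)
$Q{\left(- \frac{3}{-12} - \frac{12}{-3} \right)} \left(B T{\left(3 \right)} + 4\right) = \left(435 + 29 \left(- \frac{3}{-12} - \frac{12}{-3}\right)\right) \left(5 \cdot 3^{2} + 4\right) = \left(435 + 29 \left(\left(-3\right) \left(- \frac{1}{12}\right) - -4\right)\right) \left(5 \cdot 9 + 4\right) = \left(435 + 29 \left(\frac{1}{4} + 4\right)\right) \left(45 + 4\right) = \left(435 + 29 \cdot \frac{17}{4}\right) 49 = \left(435 + \frac{493}{4}\right) 49 = \frac{2233}{4} \cdot 49 = \frac{109417}{4}$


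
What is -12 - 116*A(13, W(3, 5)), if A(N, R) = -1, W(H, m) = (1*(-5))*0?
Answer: 104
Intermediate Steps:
W(H, m) = 0 (W(H, m) = -5*0 = 0)
-12 - 116*A(13, W(3, 5)) = -12 - 116*(-1) = -12 + 116 = 104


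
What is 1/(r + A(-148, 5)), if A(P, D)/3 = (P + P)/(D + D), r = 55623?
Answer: 5/277671 ≈ 1.8007e-5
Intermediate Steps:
A(P, D) = 3*P/D (A(P, D) = 3*((P + P)/(D + D)) = 3*((2*P)/((2*D))) = 3*((2*P)*(1/(2*D))) = 3*(P/D) = 3*P/D)
1/(r + A(-148, 5)) = 1/(55623 + 3*(-148)/5) = 1/(55623 + 3*(-148)*(⅕)) = 1/(55623 - 444/5) = 1/(277671/5) = 5/277671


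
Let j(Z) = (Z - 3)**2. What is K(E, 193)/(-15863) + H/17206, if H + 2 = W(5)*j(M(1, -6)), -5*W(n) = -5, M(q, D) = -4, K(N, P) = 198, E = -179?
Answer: -2661227/272938778 ≈ -0.0097503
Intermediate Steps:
W(n) = 1 (W(n) = -1/5*(-5) = 1)
j(Z) = (-3 + Z)**2
H = 47 (H = -2 + 1*(-3 - 4)**2 = -2 + 1*(-7)**2 = -2 + 1*49 = -2 + 49 = 47)
K(E, 193)/(-15863) + H/17206 = 198/(-15863) + 47/17206 = 198*(-1/15863) + 47*(1/17206) = -198/15863 + 47/17206 = -2661227/272938778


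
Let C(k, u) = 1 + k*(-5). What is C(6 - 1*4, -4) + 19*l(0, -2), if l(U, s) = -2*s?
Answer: 67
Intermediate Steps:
C(k, u) = 1 - 5*k
C(6 - 1*4, -4) + 19*l(0, -2) = (1 - 5*(6 - 1*4)) + 19*(-2*(-2)) = (1 - 5*(6 - 4)) + 19*4 = (1 - 5*2) + 76 = (1 - 10) + 76 = -9 + 76 = 67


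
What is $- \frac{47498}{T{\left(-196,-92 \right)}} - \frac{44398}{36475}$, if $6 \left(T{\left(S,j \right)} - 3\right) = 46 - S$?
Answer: $- \frac{520324039}{474175} \approx -1097.3$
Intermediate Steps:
$T{\left(S,j \right)} = \frac{32}{3} - \frac{S}{6}$ ($T{\left(S,j \right)} = 3 + \frac{46 - S}{6} = 3 - \left(- \frac{23}{3} + \frac{S}{6}\right) = \frac{32}{3} - \frac{S}{6}$)
$- \frac{47498}{T{\left(-196,-92 \right)}} - \frac{44398}{36475} = - \frac{47498}{\frac{32}{3} - - \frac{98}{3}} - \frac{44398}{36475} = - \frac{47498}{\frac{32}{3} + \frac{98}{3}} - \frac{44398}{36475} = - \frac{47498}{\frac{130}{3}} - \frac{44398}{36475} = \left(-47498\right) \frac{3}{130} - \frac{44398}{36475} = - \frac{71247}{65} - \frac{44398}{36475} = - \frac{520324039}{474175}$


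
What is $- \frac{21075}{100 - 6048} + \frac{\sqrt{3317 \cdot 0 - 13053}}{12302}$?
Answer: $\frac{21075}{5948} + \frac{i \sqrt{13053}}{12302} \approx 3.5432 + 0.0092871 i$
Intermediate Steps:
$- \frac{21075}{100 - 6048} + \frac{\sqrt{3317 \cdot 0 - 13053}}{12302} = - \frac{21075}{100 - 6048} + \sqrt{0 - 13053} \cdot \frac{1}{12302} = - \frac{21075}{-5948} + \sqrt{-13053} \cdot \frac{1}{12302} = \left(-21075\right) \left(- \frac{1}{5948}\right) + i \sqrt{13053} \cdot \frac{1}{12302} = \frac{21075}{5948} + \frac{i \sqrt{13053}}{12302}$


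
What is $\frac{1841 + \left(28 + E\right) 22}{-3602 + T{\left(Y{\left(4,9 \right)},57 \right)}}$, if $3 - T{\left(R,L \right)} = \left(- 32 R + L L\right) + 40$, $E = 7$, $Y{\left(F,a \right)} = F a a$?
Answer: $\frac{2611}{3480} \approx 0.75029$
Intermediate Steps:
$Y{\left(F,a \right)} = F a^{2}$
$T{\left(R,L \right)} = -37 - L^{2} + 32 R$ ($T{\left(R,L \right)} = 3 - \left(\left(- 32 R + L L\right) + 40\right) = 3 - \left(\left(- 32 R + L^{2}\right) + 40\right) = 3 - \left(\left(L^{2} - 32 R\right) + 40\right) = 3 - \left(40 + L^{2} - 32 R\right) = -37 - L^{2} + 32 R$)
$\frac{1841 + \left(28 + E\right) 22}{-3602 + T{\left(Y{\left(4,9 \right)},57 \right)}} = \frac{1841 + \left(28 + 7\right) 22}{-3602 - \left(3286 - 128 \cdot 9^{2}\right)} = \frac{1841 + 35 \cdot 22}{-3602 - \left(3286 - 128 \cdot 81\right)} = \frac{1841 + 770}{-3602 - -7082} = \frac{2611}{-3602 - -7082} = \frac{2611}{-3602 + 7082} = \frac{2611}{3480}$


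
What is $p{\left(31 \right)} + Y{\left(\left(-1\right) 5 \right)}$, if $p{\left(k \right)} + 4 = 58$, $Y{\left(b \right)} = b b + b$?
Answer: $74$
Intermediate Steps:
$Y{\left(b \right)} = b + b^{2}$ ($Y{\left(b \right)} = b^{2} + b = b + b^{2}$)
$p{\left(k \right)} = 54$ ($p{\left(k \right)} = -4 + 58 = 54$)
$p{\left(31 \right)} + Y{\left(\left(-1\right) 5 \right)} = 54 + \left(-1\right) 5 \left(1 - 5\right) = 54 - 5 \left(1 - 5\right) = 54 - -20 = 54 + 20 = 74$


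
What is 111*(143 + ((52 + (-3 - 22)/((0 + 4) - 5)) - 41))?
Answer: 19869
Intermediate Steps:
111*(143 + ((52 + (-3 - 22)/((0 + 4) - 5)) - 41)) = 111*(143 + ((52 - 25/(4 - 5)) - 41)) = 111*(143 + ((52 - 25/(-1)) - 41)) = 111*(143 + ((52 - 25*(-1)) - 41)) = 111*(143 + ((52 + 25) - 41)) = 111*(143 + (77 - 41)) = 111*(143 + 36) = 111*179 = 19869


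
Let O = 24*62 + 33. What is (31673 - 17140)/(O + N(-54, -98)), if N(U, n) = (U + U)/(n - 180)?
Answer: 2020087/211473 ≈ 9.5525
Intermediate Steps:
N(U, n) = 2*U/(-180 + n) (N(U, n) = (2*U)/(-180 + n) = 2*U/(-180 + n))
O = 1521 (O = 1488 + 33 = 1521)
(31673 - 17140)/(O + N(-54, -98)) = (31673 - 17140)/(1521 + 2*(-54)/(-180 - 98)) = 14533/(1521 + 2*(-54)/(-278)) = 14533/(1521 + 2*(-54)*(-1/278)) = 14533/(1521 + 54/139) = 14533/(211473/139) = 14533*(139/211473) = 2020087/211473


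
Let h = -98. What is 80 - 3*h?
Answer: 374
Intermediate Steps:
80 - 3*h = 80 - 3*(-98) = 80 + 294 = 374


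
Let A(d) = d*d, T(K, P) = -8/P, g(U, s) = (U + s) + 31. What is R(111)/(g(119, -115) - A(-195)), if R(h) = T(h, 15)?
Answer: 4/284925 ≈ 1.4039e-5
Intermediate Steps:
g(U, s) = 31 + U + s
A(d) = d**2
R(h) = -8/15
R(111)/(g(119, -115) - A(-195)) = -8/(15*((31 + 119 - 115) - 1*(-195)**2)) = -8/(15*(35 - 1*38025)) = -8/(15*(35 - 38025)) = -8/15/(-37990) = -8/15*(-1/37990) = 4/284925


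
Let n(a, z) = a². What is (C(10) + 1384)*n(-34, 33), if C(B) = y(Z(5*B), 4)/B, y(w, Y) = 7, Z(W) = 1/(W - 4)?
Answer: 8003566/5 ≈ 1.6007e+6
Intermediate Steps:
Z(W) = 1/(-4 + W)
C(B) = 7/B
(C(10) + 1384)*n(-34, 33) = (7/10 + 1384)*(-34)² = (7*(⅒) + 1384)*1156 = (7/10 + 1384)*1156 = (13847/10)*1156 = 8003566/5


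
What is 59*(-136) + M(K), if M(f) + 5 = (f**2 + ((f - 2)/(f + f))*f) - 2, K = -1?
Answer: -16063/2 ≈ -8031.5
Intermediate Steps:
M(f) = -8 + f**2 + f/2 (M(f) = -5 + ((f**2 + ((f - 2)/(f + f))*f) - 2) = -5 + ((f**2 + ((-2 + f)/((2*f)))*f) - 2) = -5 + ((f**2 + ((-2 + f)*(1/(2*f)))*f) - 2) = -5 + ((f**2 + ((-2 + f)/(2*f))*f) - 2) = -5 + ((f**2 + (-1 + f/2)) - 2) = -5 + ((-1 + f**2 + f/2) - 2) = -5 + (-3 + f**2 + f/2) = -8 + f**2 + f/2)
59*(-136) + M(K) = 59*(-136) + (-8 + (-1)**2 + (1/2)*(-1)) = -8024 + (-8 + 1 - 1/2) = -8024 - 15/2 = -16063/2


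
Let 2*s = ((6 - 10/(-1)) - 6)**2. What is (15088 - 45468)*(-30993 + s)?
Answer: 940048340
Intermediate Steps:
s = 50 (s = ((6 - 10/(-1)) - 6)**2/2 = ((6 - 10*(-1)) - 6)**2/2 = ((6 - 2*(-5)) - 6)**2/2 = ((6 + 10) - 6)**2/2 = (16 - 6)**2/2 = (1/2)*10**2 = (1/2)*100 = 50)
(15088 - 45468)*(-30993 + s) = (15088 - 45468)*(-30993 + 50) = -30380*(-30943) = 940048340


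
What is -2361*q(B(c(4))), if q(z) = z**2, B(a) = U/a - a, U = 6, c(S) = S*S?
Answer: -36890625/64 ≈ -5.7642e+5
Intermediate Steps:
c(S) = S**2
B(a) = -a + 6/a (B(a) = 6/a - a = -a + 6/a)
-2361*q(B(c(4))) = -2361*(-1*4**2 + 6/(4**2))**2 = -2361*(-1*16 + 6/16)**2 = -2361*(-16 + 6*(1/16))**2 = -2361*(-16 + 3/8)**2 = -2361*(-125/8)**2 = -2361*15625/64 = -36890625/64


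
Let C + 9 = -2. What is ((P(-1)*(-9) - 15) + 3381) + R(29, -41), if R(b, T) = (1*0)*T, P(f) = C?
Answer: 3465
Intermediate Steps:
C = -11 (C = -9 - 2 = -11)
P(f) = -11
R(b, T) = 0 (R(b, T) = 0*T = 0)
((P(-1)*(-9) - 15) + 3381) + R(29, -41) = ((-11*(-9) - 15) + 3381) + 0 = ((99 - 15) + 3381) + 0 = (84 + 3381) + 0 = 3465 + 0 = 3465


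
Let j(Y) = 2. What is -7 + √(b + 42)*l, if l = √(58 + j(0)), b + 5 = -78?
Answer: -7 + 2*I*√615 ≈ -7.0 + 49.598*I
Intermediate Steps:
b = -83 (b = -5 - 78 = -83)
l = 2*√15 (l = √(58 + 2) = √60 = 2*√15 ≈ 7.7460)
-7 + √(b + 42)*l = -7 + √(-83 + 42)*(2*√15) = -7 + √(-41)*(2*√15) = -7 + (I*√41)*(2*√15) = -7 + 2*I*√615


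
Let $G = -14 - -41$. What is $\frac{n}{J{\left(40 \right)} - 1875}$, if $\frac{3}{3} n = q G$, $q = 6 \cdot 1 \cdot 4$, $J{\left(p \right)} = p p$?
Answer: $- \frac{648}{275} \approx -2.3564$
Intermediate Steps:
$J{\left(p \right)} = p^{2}$
$q = 24$ ($q = 6 \cdot 4 = 24$)
$G = 27$ ($G = -14 + 41 = 27$)
$n = 648$ ($n = 24 \cdot 27 = 648$)
$\frac{n}{J{\left(40 \right)} - 1875} = \frac{648}{40^{2} - 1875} = \frac{648}{1600 - 1875} = \frac{648}{-275} = 648 \left(- \frac{1}{275}\right) = - \frac{648}{275}$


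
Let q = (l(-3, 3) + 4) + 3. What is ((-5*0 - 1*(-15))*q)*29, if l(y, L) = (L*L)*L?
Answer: 14790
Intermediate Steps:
l(y, L) = L**3 (l(y, L) = L**2*L = L**3)
q = 34 (q = (3**3 + 4) + 3 = (27 + 4) + 3 = 31 + 3 = 34)
((-5*0 - 1*(-15))*q)*29 = ((-5*0 - 1*(-15))*34)*29 = ((0 + 15)*34)*29 = (15*34)*29 = 510*29 = 14790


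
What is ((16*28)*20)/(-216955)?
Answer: -1792/43391 ≈ -0.041299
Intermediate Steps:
((16*28)*20)/(-216955) = (448*20)*(-1/216955) = 8960*(-1/216955) = -1792/43391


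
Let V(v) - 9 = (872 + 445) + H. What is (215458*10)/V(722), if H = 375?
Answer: 2154580/1701 ≈ 1266.7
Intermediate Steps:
V(v) = 1701 (V(v) = 9 + ((872 + 445) + 375) = 9 + (1317 + 375) = 9 + 1692 = 1701)
(215458*10)/V(722) = (215458*10)/1701 = 2154580*(1/1701) = 2154580/1701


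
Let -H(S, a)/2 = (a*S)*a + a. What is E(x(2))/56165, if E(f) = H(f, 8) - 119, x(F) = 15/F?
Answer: -219/11233 ≈ -0.019496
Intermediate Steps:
H(S, a) = -2*a - 2*S*a² (H(S, a) = -2*((a*S)*a + a) = -2*((S*a)*a + a) = -2*(S*a² + a) = -2*(a + S*a²) = -2*a - 2*S*a²)
E(f) = -135 - 128*f (E(f) = -2*8*(1 + f*8) - 119 = -2*8*(1 + 8*f) - 119 = (-16 - 128*f) - 119 = -135 - 128*f)
E(x(2))/56165 = (-135 - 1920/2)/56165 = (-135 - 1920/2)*(1/56165) = (-135 - 128*15/2)*(1/56165) = (-135 - 960)*(1/56165) = -1095*1/56165 = -219/11233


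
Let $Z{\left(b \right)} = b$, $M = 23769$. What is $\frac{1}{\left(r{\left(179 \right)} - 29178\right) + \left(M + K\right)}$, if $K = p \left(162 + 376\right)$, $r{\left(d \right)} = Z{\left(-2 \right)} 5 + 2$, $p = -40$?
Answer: $- \frac{1}{26937} \approx -3.7124 \cdot 10^{-5}$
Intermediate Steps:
$r{\left(d \right)} = -8$ ($r{\left(d \right)} = \left(-2\right) 5 + 2 = -10 + 2 = -8$)
$K = -21520$ ($K = - 40 \left(162 + 376\right) = \left(-40\right) 538 = -21520$)
$\frac{1}{\left(r{\left(179 \right)} - 29178\right) + \left(M + K\right)} = \frac{1}{\left(-8 - 29178\right) + \left(23769 - 21520\right)} = \frac{1}{\left(-8 - 29178\right) + 2249} = \frac{1}{-29186 + 2249} = \frac{1}{-26937} = - \frac{1}{26937}$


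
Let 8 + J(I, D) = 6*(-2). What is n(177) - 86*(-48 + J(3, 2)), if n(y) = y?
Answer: 6025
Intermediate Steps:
J(I, D) = -20 (J(I, D) = -8 + 6*(-2) = -8 - 12 = -20)
n(177) - 86*(-48 + J(3, 2)) = 177 - 86*(-48 - 20) = 177 - 86*(-68) = 177 - 1*(-5848) = 177 + 5848 = 6025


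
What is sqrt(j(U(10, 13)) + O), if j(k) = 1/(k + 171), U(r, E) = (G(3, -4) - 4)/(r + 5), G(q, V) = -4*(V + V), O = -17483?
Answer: 2*I*sqrt(29387379143)/2593 ≈ 132.22*I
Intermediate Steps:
G(q, V) = -8*V
U(r, E) = 28/(5 + r) (U(r, E) = (-8*(-4) - 4)/(r + 5) = (32 - 4)/(5 + r) = 28/(5 + r))
j(k) = 1/(171 + k)
sqrt(j(U(10, 13)) + O) = sqrt(1/(171 + 28/(5 + 10)) - 17483) = sqrt(1/(171 + 28/15) - 17483) = sqrt(1/(2593/15) - 17483) = sqrt(15/2593 - 17483) = sqrt(-45333404/2593) = 2*I*sqrt(29387379143)/2593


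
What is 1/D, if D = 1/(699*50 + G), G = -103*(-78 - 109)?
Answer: 54211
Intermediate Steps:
G = 19261 (G = -103*(-187) = 19261)
D = 1/54211 (D = 1/(699*50 + 19261) = 1/(34950 + 19261) = 1/54211 ≈ 1.8446e-5)
1/D = 1/(1/54211) = 54211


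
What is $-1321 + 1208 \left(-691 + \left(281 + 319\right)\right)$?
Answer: $-111249$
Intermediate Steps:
$-1321 + 1208 \left(-691 + \left(281 + 319\right)\right) = -1321 + 1208 \left(-691 + 600\right) = -1321 + 1208 \left(-91\right) = -1321 - 109928 = -111249$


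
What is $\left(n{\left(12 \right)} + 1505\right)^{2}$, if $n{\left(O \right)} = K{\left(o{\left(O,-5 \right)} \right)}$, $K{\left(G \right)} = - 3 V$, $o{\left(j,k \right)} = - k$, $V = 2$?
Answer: $2247001$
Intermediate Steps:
$K{\left(G \right)} = -6$ ($K{\left(G \right)} = \left(-3\right) 2 = -6$)
$n{\left(O \right)} = -6$
$\left(n{\left(12 \right)} + 1505\right)^{2} = \left(-6 + 1505\right)^{2} = 1499^{2} = 2247001$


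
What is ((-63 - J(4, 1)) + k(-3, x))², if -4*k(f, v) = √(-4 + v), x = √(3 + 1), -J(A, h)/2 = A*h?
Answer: (220 + I*√2)²/16 ≈ 3024.9 + 38.891*I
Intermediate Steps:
J(A, h) = -2*A*h
x = 2 (x = √4 = 2)
k(f, v) = -√(-4 + v)/4
((-63 - J(4, 1)) + k(-3, x))² = ((-63 - (-2)*4) - √(-4 + 2)/4)² = ((-63 - 1*(-8)) - I*√2/4)² = ((-63 + 8) - I*√2/4)² = (-55 - I*√2/4)²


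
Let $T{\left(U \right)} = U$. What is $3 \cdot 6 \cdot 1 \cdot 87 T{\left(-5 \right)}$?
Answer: $-7830$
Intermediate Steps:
$3 \cdot 6 \cdot 1 \cdot 87 T{\left(-5 \right)} = 3 \cdot 6 \cdot 1 \cdot 87 \left(-5\right) = 18 \cdot 1 \cdot 87 \left(-5\right) = 18 \cdot 87 \left(-5\right) = 1566 \left(-5\right) = -7830$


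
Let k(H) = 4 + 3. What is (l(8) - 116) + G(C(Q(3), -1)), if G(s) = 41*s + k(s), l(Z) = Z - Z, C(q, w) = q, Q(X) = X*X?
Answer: 260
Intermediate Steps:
k(H) = 7
Q(X) = X²
l(Z) = 0
G(s) = 7 + 41*s (G(s) = 41*s + 7 = 7 + 41*s)
(l(8) - 116) + G(C(Q(3), -1)) = (0 - 116) + (7 + 41*3²) = -116 + (7 + 41*9) = -116 + (7 + 369) = -116 + 376 = 260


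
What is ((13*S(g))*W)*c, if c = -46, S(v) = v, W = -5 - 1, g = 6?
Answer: 21528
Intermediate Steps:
W = -6
((13*S(g))*W)*c = ((13*6)*(-6))*(-46) = (78*(-6))*(-46) = -468*(-46) = 21528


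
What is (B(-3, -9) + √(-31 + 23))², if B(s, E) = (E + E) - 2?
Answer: 392 - 80*I*√2 ≈ 392.0 - 113.14*I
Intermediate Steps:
B(s, E) = -2 + 2*E (B(s, E) = 2*E - 2 = -2 + 2*E)
(B(-3, -9) + √(-31 + 23))² = ((-2 + 2*(-9)) + √(-31 + 23))² = ((-2 - 18) + √(-8))² = (-20 + 2*I*√2)²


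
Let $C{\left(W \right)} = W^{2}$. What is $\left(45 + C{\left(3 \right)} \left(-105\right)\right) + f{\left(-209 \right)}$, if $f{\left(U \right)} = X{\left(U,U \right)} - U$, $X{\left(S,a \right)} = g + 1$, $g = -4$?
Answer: $-694$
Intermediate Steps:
$X{\left(S,a \right)} = -3$ ($X{\left(S,a \right)} = -4 + 1 = -3$)
$f{\left(U \right)} = -3 - U$
$\left(45 + C{\left(3 \right)} \left(-105\right)\right) + f{\left(-209 \right)} = \left(45 + 3^{2} \left(-105\right)\right) - -206 = \left(45 + 9 \left(-105\right)\right) + \left(-3 + 209\right) = \left(45 - 945\right) + 206 = -900 + 206 = -694$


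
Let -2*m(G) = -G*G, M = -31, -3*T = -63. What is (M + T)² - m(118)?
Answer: -6862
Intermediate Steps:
T = 21 (T = -⅓*(-63) = 21)
m(G) = G²/2 (m(G) = -(-1)*G*G/2 = -(-1)*G²/2 = G²/2)
(M + T)² - m(118) = (-31 + 21)² - 118²/2 = (-10)² - 13924/2 = 100 - 1*6962 = 100 - 6962 = -6862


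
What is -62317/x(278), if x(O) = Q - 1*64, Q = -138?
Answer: 617/2 ≈ 308.50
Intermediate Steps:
x(O) = -202 (x(O) = -138 - 1*64 = -138 - 64 = -202)
-62317/x(278) = -62317/(-202) = -62317*(-1/202) = 617/2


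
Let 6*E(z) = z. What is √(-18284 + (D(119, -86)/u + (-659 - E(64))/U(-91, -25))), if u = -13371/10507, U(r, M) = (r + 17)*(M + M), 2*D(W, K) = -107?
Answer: 117*I*√3624038370001/1649090 ≈ 135.06*I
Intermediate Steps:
E(z) = z/6
D(W, K) = -107/2 (D(W, K) = (½)*(-107) = -107/2)
U(r, M) = 2*M*(17 + r) (U(r, M) = (17 + r)*(2*M) = 2*M*(17 + r))
u = -13371/10507 (u = -13371*1/10507 = -13371/10507 ≈ -1.2726)
√(-18284 + (D(119, -86)/u + (-659 - E(64))/U(-91, -25))) = √(-18284 + (-107/(2*(-13371/10507)) + (-659 - 64/6)/((2*(-25)*(17 - 91))))) = √(-18284 + (-107/2*(-10507/13371) + (-659 - 1*32/3)/((2*(-25)*(-74))))) = √(-18284 + (1124249/26742 + (-659 - 32/3)/3700)) = √(-18284 + (1124249/26742 - 2009/3*1/3700)) = √(-18284 + (1124249/26742 - 2009/11100)) = √(-18284 + 690302179/16490900) = √(-300829313421/16490900) = 117*I*√3624038370001/1649090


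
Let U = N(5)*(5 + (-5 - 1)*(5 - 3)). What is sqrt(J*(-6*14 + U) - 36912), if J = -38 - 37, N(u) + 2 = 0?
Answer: 3*I*sqrt(3518) ≈ 177.94*I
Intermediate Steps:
N(u) = -2 (N(u) = -2 + 0 = -2)
J = -75
U = 14 (U = -2*(5 + (-5 - 1)*(5 - 3)) = -2*(5 - 6*2) = -2*(5 - 12) = -2*(-7) = 14)
sqrt(J*(-6*14 + U) - 36912) = sqrt(-75*(-6*14 + 14) - 36912) = sqrt(-75*(-84 + 14) - 36912) = sqrt(-75*(-70) - 36912) = sqrt(5250 - 36912) = sqrt(-31662) = 3*I*sqrt(3518)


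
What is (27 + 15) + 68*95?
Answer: 6502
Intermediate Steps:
(27 + 15) + 68*95 = 42 + 6460 = 6502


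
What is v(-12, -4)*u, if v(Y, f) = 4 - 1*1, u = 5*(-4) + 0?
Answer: -60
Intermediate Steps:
u = -20 (u = -20 + 0 = -20)
v(Y, f) = 3 (v(Y, f) = 4 - 1 = 3)
v(-12, -4)*u = 3*(-20) = -60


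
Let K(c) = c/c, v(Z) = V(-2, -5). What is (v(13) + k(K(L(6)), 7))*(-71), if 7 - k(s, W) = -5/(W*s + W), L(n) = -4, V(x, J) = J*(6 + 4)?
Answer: 42387/14 ≈ 3027.6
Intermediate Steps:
V(x, J) = 10*J (V(x, J) = J*10 = 10*J)
v(Z) = -50 (v(Z) = 10*(-5) = -50)
K(c) = 1
k(s, W) = 7 + 5/(W + W*s) (k(s, W) = 7 - (-5)/(W*s + W) = 7 - (-5)/(W + W*s) = 7 + 5/(W + W*s))
(v(13) + k(K(L(6)), 7))*(-71) = (-50 + (5 + 7*7 + 7*7*1)/(7*(1 + 1)))*(-71) = (-50 + (1/7)*(5 + 49 + 49)/2)*(-71) = (-50 + (1/7)*(1/2)*103)*(-71) = (-50 + 103/14)*(-71) = -597/14*(-71) = 42387/14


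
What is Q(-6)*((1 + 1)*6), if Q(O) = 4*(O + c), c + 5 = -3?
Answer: -672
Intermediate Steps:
c = -8 (c = -5 - 3 = -8)
Q(O) = -32 + 4*O (Q(O) = 4*(O - 8) = 4*(-8 + O) = -32 + 4*O)
Q(-6)*((1 + 1)*6) = (-32 + 4*(-6))*((1 + 1)*6) = (-32 - 24)*(2*6) = -56*12 = -672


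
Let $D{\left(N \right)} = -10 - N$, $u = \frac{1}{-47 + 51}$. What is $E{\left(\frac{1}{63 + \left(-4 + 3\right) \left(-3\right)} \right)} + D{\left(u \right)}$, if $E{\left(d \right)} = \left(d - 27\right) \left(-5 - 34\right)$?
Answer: $\frac{45855}{44} \approx 1042.2$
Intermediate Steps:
$u = \frac{1}{4} \approx 0.25$
$E{\left(d \right)} = 1053 - 39 d$ ($E{\left(d \right)} = \left(-27 + d\right) \left(-39\right) = 1053 - 39 d$)
$E{\left(\frac{1}{63 + \left(-4 + 3\right) \left(-3\right)} \right)} + D{\left(u \right)} = \left(1053 - \frac{39}{63 + \left(-4 + 3\right) \left(-3\right)}\right) - \frac{41}{4} = \left(1053 - \frac{39}{63 - -3}\right) - \frac{41}{4} = \left(1053 - \frac{39}{63 + 3}\right) - \frac{41}{4} = \left(1053 - \frac{39}{66}\right) - \frac{41}{4} = \left(1053 - \frac{13}{22}\right) - \frac{41}{4} = \frac{23153}{22} - \frac{41}{4} = \frac{45855}{44}$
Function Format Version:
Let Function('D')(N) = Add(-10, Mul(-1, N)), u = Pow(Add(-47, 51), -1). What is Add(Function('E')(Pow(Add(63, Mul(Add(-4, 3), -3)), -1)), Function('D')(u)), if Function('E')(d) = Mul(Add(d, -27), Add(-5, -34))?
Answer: Rational(45855, 44) ≈ 1042.2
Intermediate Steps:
u = Rational(1, 4) (u = Pow(4, -1) = Rational(1, 4) ≈ 0.25000)
Function('E')(d) = Add(1053, Mul(-39, d)) (Function('E')(d) = Mul(Add(-27, d), -39) = Add(1053, Mul(-39, d)))
Add(Function('E')(Pow(Add(63, Mul(Add(-4, 3), -3)), -1)), Function('D')(u)) = Add(Add(1053, Mul(-39, Pow(Add(63, Mul(Add(-4, 3), -3)), -1))), Add(-10, Mul(-1, Rational(1, 4)))) = Add(Add(1053, Mul(-39, Pow(Add(63, Mul(-1, -3)), -1))), Add(-10, Rational(-1, 4))) = Add(Add(1053, Mul(-39, Pow(Add(63, 3), -1))), Rational(-41, 4)) = Add(Add(1053, Mul(-39, Pow(66, -1))), Rational(-41, 4)) = Add(Add(1053, Mul(-39, Rational(1, 66))), Rational(-41, 4)) = Add(Add(1053, Rational(-13, 22)), Rational(-41, 4)) = Add(Rational(23153, 22), Rational(-41, 4)) = Rational(45855, 44)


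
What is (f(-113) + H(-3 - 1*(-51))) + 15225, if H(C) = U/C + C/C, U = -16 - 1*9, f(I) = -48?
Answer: 728519/48 ≈ 15177.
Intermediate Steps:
U = -25 (U = -16 - 9 = -25)
H(C) = 1 - 25/C (H(C) = -25/C + C/C = -25/C + 1 = 1 - 25/C)
(f(-113) + H(-3 - 1*(-51))) + 15225 = (-48 + (-25 + (-3 - 1*(-51)))/(-3 - 1*(-51))) + 15225 = (-48 + (-25 + (-3 + 51))/(-3 + 51)) + 15225 = (-48 + (-25 + 48)/48) + 15225 = (-48 + (1/48)*23) + 15225 = (-48 + 23/48) + 15225 = -2281/48 + 15225 = 728519/48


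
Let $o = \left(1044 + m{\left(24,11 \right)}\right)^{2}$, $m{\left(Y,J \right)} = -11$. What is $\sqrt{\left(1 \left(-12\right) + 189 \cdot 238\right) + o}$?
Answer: $\sqrt{1112059} \approx 1054.5$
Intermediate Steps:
$o = 1067089$ ($o = \left(1044 - 11\right)^{2} = 1033^{2} = 1067089$)
$\sqrt{\left(1 \left(-12\right) + 189 \cdot 238\right) + o} = \sqrt{\left(1 \left(-12\right) + 189 \cdot 238\right) + 1067089} = \sqrt{\left(-12 + 44982\right) + 1067089} = \sqrt{44970 + 1067089} = \sqrt{1112059}$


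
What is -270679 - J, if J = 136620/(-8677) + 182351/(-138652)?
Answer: -325628887815449/1203083404 ≈ -2.7066e+5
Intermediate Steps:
J = -20524895867/1203083404 (J = 136620*(-1/8677) + 182351*(-1/138652) = -136620/8677 - 182351/138652 = -20524895867/1203083404 ≈ -17.060)
-270679 - J = -270679 - 1*(-20524895867/1203083404) = -270679 + 20524895867/1203083404 = -325628887815449/1203083404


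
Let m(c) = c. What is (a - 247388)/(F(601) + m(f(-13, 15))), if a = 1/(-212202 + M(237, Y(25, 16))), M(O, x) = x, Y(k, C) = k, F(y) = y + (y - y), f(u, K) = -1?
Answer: -52490043677/127306200 ≈ -412.31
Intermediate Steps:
F(y) = y (F(y) = y + 0 = y)
a = -1/212177 (a = 1/(-212202 + 25) = 1/(-212177) = -1/212177 ≈ -4.7130e-6)
(a - 247388)/(F(601) + m(f(-13, 15))) = (-1/212177 - 247388)/(601 - 1) = -52490043677/212177/600 = -52490043677/212177*1/600 = -52490043677/127306200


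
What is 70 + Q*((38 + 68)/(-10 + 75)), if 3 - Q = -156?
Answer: 21404/65 ≈ 329.29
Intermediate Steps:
Q = 159 (Q = 3 - 1*(-156) = 3 + 156 = 159)
70 + Q*((38 + 68)/(-10 + 75)) = 70 + 159*((38 + 68)/(-10 + 75)) = 70 + 159*(106/65) = 70 + 16854/65 = 21404/65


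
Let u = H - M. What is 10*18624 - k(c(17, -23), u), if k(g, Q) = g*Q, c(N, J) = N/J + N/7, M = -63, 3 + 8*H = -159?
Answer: 29973012/161 ≈ 1.8617e+5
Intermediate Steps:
H = -81/4 (H = -3/8 + (1/8)*(-159) = -3/8 - 159/8 = -81/4 ≈ -20.250)
c(N, J) = N/7 + N/J (c(N, J) = N/J + N*(1/7) = N/J + N/7 = N/7 + N/J)
u = 171/4 (u = -81/4 - 1*(-63) = -81/4 + 63 = 171/4 ≈ 42.750)
k(g, Q) = Q*g
10*18624 - k(c(17, -23), u) = 10*18624 - 171*((1/7)*17 + 17/(-23))/4 = 186240 - 171*(17/7 + 17*(-1/23))/4 = 186240 - 171*(17/7 - 17/23)/4 = 186240 - 171*272/(4*161) = 186240 - 1*11628/161 = 186240 - 11628/161 = 29973012/161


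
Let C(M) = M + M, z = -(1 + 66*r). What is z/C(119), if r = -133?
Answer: 8777/238 ≈ 36.878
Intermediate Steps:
z = 8777 (z = -(1 + 66*(-133)) = -(1 - 8778) = -1*(-8777) = 8777)
C(M) = 2*M
z/C(119) = 8777/((2*119)) = 8777/238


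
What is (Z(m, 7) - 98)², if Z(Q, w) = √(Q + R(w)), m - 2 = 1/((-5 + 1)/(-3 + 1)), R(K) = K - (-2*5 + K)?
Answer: 19233/2 - 490*√2 ≈ 8923.5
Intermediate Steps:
R(K) = 10 (R(K) = K - (-10 + K) = K + (10 - K) = 10)
m = 5/2 (m = 2 + 1/((-5 + 1)/(-3 + 1)) = 2 + 1/(-4/(-2)) = 2 + 1/(-4*(-½)) = 2 + 1/2 = 2 + ½ = 5/2 ≈ 2.5000)
Z(Q, w) = √(10 + Q) (Z(Q, w) = √(Q + 10) = √(10 + Q))
(Z(m, 7) - 98)² = (√(10 + 5/2) - 98)² = (√(25/2) - 98)² = (5*√2/2 - 98)² = (-98 + 5*√2/2)²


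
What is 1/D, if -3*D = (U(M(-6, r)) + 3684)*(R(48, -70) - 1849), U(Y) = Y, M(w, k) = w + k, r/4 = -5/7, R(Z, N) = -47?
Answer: 7/16258832 ≈ 4.3054e-7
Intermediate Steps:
r = -20/7 (r = 4*(-5/7) = -20/7 ≈ -2.8571)
M(w, k) = k + w
D = 16258832/7 (D = -((-20/7 - 6) + 3684)*(-47 - 1849)/3 = -(-62/7 + 3684)*(-1896)/3 = -25726*(-1896)/21 = -⅓*(-48776496/7) = 16258832/7 ≈ 2.3227e+6)
1/D = 1/(16258832/7) = 7/16258832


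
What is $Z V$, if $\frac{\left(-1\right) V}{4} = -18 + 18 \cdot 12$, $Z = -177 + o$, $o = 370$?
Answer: $-152856$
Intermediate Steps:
$Z = 193$ ($Z = -177 + 370 = 193$)
$V = -792$ ($V = - 4 \left(-18 + 18 \cdot 12\right) = - 4 \left(-18 + 216\right) = \left(-4\right) 198 = -792$)
$Z V = 193 \left(-792\right) = -152856$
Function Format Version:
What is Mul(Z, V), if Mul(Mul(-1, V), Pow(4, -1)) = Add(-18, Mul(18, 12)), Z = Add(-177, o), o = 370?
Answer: -152856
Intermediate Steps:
Z = 193 (Z = Add(-177, 370) = 193)
V = -792 (V = Mul(-4, Add(-18, Mul(18, 12))) = Mul(-4, Add(-18, 216)) = Mul(-4, 198) = -792)
Mul(Z, V) = Mul(193, -792) = -152856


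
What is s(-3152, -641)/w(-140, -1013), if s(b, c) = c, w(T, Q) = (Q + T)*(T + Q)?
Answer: -641/1329409 ≈ -0.00048217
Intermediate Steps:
w(T, Q) = (Q + T)² (w(T, Q) = (Q + T)*(Q + T) = (Q + T)²)
s(-3152, -641)/w(-140, -1013) = -641/(-1013 - 140)² = -641/((-1153)²) = -641/1329409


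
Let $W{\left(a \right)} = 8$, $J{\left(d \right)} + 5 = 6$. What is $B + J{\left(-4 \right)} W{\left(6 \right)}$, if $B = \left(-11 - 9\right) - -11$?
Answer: $-1$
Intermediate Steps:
$J{\left(d \right)} = 1$ ($J{\left(d \right)} = -5 + 6 = 1$)
$B = -9$ ($B = -20 + 11 = -9$)
$B + J{\left(-4 \right)} W{\left(6 \right)} = -9 + 1 \cdot 8 = -9 + 8 = -1$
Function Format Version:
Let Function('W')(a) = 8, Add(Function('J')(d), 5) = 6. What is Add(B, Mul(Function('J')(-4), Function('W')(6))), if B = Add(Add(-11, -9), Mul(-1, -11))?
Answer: -1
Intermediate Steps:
Function('J')(d) = 1 (Function('J')(d) = Add(-5, 6) = 1)
B = -9 (B = Add(-20, 11) = -9)
Add(B, Mul(Function('J')(-4), Function('W')(6))) = Add(-9, Mul(1, 8)) = Add(-9, 8) = -1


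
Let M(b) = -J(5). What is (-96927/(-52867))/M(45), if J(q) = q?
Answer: -96927/264335 ≈ -0.36668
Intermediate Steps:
M(b) = -5 (M(b) = -1*5 = -5)
(-96927/(-52867))/M(45) = -96927/(-52867)/(-5) = -96927*(-1/52867)*(-⅕) = (96927/52867)*(-⅕) = -96927/264335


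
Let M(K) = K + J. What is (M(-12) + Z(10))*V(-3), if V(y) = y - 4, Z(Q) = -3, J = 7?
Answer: 56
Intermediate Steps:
M(K) = 7 + K (M(K) = K + 7 = 7 + K)
V(y) = -4 + y
(M(-12) + Z(10))*V(-3) = ((7 - 12) - 3)*(-4 - 3) = (-5 - 3)*(-7) = -8*(-7) = 56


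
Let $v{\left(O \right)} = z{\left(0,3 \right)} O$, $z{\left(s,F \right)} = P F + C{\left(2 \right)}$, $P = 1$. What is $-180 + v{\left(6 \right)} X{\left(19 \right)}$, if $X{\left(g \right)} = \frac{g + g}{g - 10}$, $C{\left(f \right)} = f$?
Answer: $- \frac{160}{3} \approx -53.333$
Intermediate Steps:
$z{\left(s,F \right)} = 2 + F$ ($z{\left(s,F \right)} = 1 F + 2 = F + 2 = 2 + F$)
$v{\left(O \right)} = 5 O$ ($v{\left(O \right)} = \left(2 + 3\right) O = 5 O$)
$X{\left(g \right)} = \frac{2 g}{-10 + g}$
$-180 + v{\left(6 \right)} X{\left(19 \right)} = -180 + 5 \cdot 6 \cdot 2 \cdot 19 \frac{1}{-10 + 19} = -180 + 30 \cdot 2 \cdot 19 \cdot \frac{1}{9} = -180 + 30 \cdot \frac{38}{9} = -180 + \frac{380}{3} = - \frac{160}{3}$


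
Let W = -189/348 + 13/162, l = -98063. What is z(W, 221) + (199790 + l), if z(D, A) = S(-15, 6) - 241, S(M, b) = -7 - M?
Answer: 101494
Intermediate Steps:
W = -4349/9396 (W = -189*1/348 + 13*(1/162) = -63/116 + 13/162 = -4349/9396 ≈ -0.46286)
z(D, A) = -233 (z(D, A) = (-7 - 1*(-15)) - 241 = (-7 + 15) - 241 = 8 - 241 = -233)
z(W, 221) + (199790 + l) = -233 + (199790 - 98063) = -233 + 101727 = 101494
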